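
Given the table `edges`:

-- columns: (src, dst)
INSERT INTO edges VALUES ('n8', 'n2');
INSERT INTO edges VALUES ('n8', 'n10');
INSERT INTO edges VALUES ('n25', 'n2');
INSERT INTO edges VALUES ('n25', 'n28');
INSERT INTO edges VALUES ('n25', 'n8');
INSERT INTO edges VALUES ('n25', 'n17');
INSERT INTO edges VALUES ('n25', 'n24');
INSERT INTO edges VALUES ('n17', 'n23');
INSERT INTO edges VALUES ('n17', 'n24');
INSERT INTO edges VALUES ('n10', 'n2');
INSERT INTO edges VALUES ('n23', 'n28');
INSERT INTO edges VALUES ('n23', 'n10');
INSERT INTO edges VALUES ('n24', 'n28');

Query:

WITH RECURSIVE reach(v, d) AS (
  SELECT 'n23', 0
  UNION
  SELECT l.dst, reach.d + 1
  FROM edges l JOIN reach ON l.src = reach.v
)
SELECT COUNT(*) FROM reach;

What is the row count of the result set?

Base: (n23, d=0).
Iteration 1: edges from {n23} -> (n10, d=1), (n28, d=1).
Iteration 2: edges from {n10,n28} -> (n2, d=2).
Iteration 3: no outgoing edges from {n2}; recursion stops.
Total rows emitted: 4.

4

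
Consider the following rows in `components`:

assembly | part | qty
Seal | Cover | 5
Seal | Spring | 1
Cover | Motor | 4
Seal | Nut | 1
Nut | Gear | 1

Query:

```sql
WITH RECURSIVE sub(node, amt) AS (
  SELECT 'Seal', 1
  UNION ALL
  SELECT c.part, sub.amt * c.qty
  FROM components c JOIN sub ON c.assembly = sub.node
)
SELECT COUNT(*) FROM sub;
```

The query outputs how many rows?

Base: (Seal, amt=1).
Iteration 1: components of {Seal} -> Cover = 1*5 = 5, Nut = 1*1 = 1, Spring = 1*1 = 1.
Iteration 2: components of {Cover,Nut,Spring} -> Gear = 1*1 = 1, Motor = 5*4 = 20.
Iteration 3: no further components; recursion stops.
Total rows emitted: 6.

6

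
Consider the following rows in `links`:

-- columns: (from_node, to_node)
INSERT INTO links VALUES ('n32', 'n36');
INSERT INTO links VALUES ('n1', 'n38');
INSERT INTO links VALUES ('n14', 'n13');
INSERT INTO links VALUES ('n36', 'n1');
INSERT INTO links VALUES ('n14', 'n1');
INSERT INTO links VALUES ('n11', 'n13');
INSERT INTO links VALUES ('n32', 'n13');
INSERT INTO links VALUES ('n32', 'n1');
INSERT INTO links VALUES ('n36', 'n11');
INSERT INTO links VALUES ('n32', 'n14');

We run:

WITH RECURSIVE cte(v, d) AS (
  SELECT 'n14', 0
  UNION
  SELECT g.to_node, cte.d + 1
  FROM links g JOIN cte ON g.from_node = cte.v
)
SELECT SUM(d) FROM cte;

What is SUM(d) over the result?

Base: (n14, d=0).
Iteration 1: edges from {n14} -> (n1, d=1), (n13, d=1).
Iteration 2: edges from {n1,n13} -> (n38, d=2).
Iteration 3: no outgoing edges from {n38}; recursion stops.
SUM(d) = 0 + 1 + 1 + 2 = 4.

4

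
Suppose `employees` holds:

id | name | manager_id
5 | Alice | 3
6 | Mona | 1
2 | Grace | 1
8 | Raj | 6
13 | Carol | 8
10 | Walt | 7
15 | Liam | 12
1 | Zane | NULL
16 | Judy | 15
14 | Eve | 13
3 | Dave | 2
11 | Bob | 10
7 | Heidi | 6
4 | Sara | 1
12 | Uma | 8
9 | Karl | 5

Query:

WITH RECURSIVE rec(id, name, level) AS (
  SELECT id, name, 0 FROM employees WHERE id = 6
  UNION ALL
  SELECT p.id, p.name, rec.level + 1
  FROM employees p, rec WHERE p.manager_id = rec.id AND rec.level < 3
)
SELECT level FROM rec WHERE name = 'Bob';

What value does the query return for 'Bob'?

Base: id=6 (Mona) at level 0.
Iteration 1: rows with manager_id in {6} -> Heidi (id 7, level 1), Raj (id 8, level 1).
Iteration 2: rows with manager_id in {7,8} -> Walt (id 10, level 2), Uma (id 12, level 2), Carol (id 13, level 2).
Iteration 3: rows with manager_id in {10,12,13} -> Bob (id 11, level 3), Eve (id 14, level 3), Liam (id 15, level 3).
Iteration 4: level < 3 fails for all current rows; recursion stops.

3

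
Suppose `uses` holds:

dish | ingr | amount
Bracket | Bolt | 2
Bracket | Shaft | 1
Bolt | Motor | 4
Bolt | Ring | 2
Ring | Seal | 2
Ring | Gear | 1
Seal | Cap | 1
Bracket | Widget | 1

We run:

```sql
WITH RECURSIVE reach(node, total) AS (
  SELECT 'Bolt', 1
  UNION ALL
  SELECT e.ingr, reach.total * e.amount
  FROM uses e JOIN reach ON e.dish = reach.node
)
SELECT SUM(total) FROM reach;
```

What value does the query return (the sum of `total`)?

17

Base: (Bolt, total=1).
Iteration 1: components of {Bolt} -> Motor = 1*4 = 4, Ring = 1*2 = 2.
Iteration 2: components of {Motor,Ring} -> Gear = 2*1 = 2, Seal = 2*2 = 4.
Iteration 3: components of {Gear,Seal} -> Cap = 4*1 = 4.
Iteration 4: no further components; recursion stops.
SUM(total) = 1 + 4 + 2 + 4 + 2 + 4 = 17.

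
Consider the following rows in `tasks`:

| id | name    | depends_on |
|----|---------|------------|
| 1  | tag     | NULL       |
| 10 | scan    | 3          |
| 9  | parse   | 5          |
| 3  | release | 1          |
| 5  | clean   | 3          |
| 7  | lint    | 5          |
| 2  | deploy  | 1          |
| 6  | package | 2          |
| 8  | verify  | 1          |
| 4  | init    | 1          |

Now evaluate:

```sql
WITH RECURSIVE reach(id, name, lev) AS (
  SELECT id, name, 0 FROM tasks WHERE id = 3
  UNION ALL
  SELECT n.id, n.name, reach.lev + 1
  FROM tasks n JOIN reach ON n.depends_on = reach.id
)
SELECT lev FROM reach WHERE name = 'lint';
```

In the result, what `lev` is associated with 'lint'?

2

Base: id=3 (release) at lev 0.
Iteration 1: rows with depends_on in {3} -> clean (id 5, lev 1), scan (id 10, lev 1).
Iteration 2: rows with depends_on in {5,10} -> lint (id 7, lev 2), parse (id 9, lev 2).
Iteration 3: no rows with depends_on in {7,9}; recursion stops.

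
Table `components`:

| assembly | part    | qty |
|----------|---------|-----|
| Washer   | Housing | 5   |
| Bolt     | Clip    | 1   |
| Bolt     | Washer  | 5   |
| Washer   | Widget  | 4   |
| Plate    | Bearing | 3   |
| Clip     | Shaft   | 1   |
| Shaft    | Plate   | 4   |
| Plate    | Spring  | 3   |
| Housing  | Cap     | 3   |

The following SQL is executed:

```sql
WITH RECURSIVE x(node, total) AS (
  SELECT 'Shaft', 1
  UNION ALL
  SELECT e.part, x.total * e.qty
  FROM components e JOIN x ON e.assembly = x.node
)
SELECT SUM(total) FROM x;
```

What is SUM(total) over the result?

29

Base: (Shaft, total=1).
Iteration 1: components of {Shaft} -> Plate = 1*4 = 4.
Iteration 2: components of {Plate} -> Bearing = 4*3 = 12, Spring = 4*3 = 12.
Iteration 3: no further components; recursion stops.
SUM(total) = 1 + 4 + 12 + 12 = 29.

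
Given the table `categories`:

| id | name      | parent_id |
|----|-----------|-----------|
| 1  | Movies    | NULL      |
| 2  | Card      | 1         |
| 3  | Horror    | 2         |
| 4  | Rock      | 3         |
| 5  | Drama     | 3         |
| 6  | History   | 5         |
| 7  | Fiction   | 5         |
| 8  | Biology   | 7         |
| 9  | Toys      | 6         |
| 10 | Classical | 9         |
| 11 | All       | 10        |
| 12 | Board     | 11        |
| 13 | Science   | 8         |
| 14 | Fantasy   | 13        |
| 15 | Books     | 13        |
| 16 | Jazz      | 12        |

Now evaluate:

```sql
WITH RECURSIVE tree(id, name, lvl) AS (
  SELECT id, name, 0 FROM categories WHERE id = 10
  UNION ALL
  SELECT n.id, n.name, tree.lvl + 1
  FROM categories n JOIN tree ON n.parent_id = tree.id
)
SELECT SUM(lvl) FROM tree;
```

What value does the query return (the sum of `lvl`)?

Base: id=10 (Classical) at lvl 0.
Iteration 1: rows with parent_id in {10} -> All (id 11, lvl 1).
Iteration 2: rows with parent_id in {11} -> Board (id 12, lvl 2).
Iteration 3: rows with parent_id in {12} -> Jazz (id 16, lvl 3).
Iteration 4: no rows with parent_id in {16}; recursion stops.
SUM(lvl) = 0 + 1 + 2 + 3 = 6.

6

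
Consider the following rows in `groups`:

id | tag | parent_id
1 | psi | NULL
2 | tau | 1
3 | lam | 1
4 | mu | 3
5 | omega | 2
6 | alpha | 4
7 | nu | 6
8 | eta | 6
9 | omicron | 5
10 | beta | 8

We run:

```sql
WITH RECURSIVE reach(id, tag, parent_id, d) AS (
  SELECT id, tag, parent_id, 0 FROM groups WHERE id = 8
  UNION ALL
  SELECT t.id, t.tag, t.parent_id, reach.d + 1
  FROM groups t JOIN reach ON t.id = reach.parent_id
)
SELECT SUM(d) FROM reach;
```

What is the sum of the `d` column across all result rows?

10

Base: id=8 (eta), parent_id=6, d 0.
Iteration 1: join on id=6 -> alpha (id 6, parent_id=4, d 1).
Iteration 2: join on id=4 -> mu (id 4, parent_id=3, d 2).
Iteration 3: join on id=3 -> lam (id 3, parent_id=1, d 3).
Iteration 4: join on id=1 -> psi (id 1, parent_id=NULL, d 4).
Iteration 5: parent_id is NULL; no match; recursion stops.
SUM(d) = 0 + 1 + 2 + 3 + 4 = 10.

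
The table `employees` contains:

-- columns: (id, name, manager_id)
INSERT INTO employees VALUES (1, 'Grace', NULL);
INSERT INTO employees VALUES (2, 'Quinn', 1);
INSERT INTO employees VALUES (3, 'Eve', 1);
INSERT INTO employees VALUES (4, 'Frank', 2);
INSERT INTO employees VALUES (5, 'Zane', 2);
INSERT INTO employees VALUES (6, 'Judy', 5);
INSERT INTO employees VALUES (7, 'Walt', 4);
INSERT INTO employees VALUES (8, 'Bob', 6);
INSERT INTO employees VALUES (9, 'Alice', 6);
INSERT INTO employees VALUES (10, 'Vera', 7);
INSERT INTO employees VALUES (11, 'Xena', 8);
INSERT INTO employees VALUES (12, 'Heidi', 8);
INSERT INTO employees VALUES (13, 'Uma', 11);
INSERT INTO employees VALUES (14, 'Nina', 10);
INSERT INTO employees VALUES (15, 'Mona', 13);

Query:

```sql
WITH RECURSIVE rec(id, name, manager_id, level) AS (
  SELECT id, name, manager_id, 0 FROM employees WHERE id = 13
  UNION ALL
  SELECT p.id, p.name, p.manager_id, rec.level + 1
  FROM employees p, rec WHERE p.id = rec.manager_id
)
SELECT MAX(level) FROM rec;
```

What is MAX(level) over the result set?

Base: id=13 (Uma), manager_id=11, level 0.
Iteration 1: join on id=11 -> Xena (id 11, manager_id=8, level 1).
Iteration 2: join on id=8 -> Bob (id 8, manager_id=6, level 2).
Iteration 3: join on id=6 -> Judy (id 6, manager_id=5, level 3).
Iteration 4: join on id=5 -> Zane (id 5, manager_id=2, level 4).
Iteration 5: join on id=2 -> Quinn (id 2, manager_id=1, level 5).
Iteration 6: join on id=1 -> Grace (id 1, manager_id=NULL, level 6).
Iteration 7: manager_id is NULL; no match; recursion stops.
level values: 0, 1, 2, 3, 4, 5, 6; the maximum is 6.

6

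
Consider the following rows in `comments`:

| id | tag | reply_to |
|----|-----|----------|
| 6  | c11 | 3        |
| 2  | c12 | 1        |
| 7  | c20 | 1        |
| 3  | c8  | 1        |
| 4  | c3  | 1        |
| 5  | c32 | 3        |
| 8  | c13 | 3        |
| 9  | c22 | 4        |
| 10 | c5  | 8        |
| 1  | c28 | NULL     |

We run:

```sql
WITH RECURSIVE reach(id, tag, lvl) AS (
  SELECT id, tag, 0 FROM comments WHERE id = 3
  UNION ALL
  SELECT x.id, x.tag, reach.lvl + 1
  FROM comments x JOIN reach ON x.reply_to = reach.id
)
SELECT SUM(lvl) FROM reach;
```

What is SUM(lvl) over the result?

5

Base: id=3 (c8) at lvl 0.
Iteration 1: rows with reply_to in {3} -> c32 (id 5, lvl 1), c11 (id 6, lvl 1), c13 (id 8, lvl 1).
Iteration 2: rows with reply_to in {5,6,8} -> c5 (id 10, lvl 2).
Iteration 3: no rows with reply_to in {10}; recursion stops.
SUM(lvl) = 0 + 1 + 1 + 1 + 2 = 5.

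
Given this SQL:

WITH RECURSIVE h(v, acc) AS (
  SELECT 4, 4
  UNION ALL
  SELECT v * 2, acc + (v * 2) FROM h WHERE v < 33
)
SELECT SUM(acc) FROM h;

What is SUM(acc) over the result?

228

Base: v=4, acc=4.
Iteration 1: 4 < 33 holds -> v = 4 * 2 = 8, acc = 4 + 8 = 12.
Iteration 2: 8 < 33 holds -> v = 8 * 2 = 16, acc = 12 + 16 = 28.
Iteration 3: 16 < 33 holds -> v = 16 * 2 = 32, acc = 28 + 32 = 60.
Iteration 4: 32 < 33 holds -> v = 32 * 2 = 64, acc = 60 + 64 = 124.
Iteration 5: 64 < 33 fails; recursion stops.
SUM(acc) = 4 + 12 + 28 + 60 + 124 = 228.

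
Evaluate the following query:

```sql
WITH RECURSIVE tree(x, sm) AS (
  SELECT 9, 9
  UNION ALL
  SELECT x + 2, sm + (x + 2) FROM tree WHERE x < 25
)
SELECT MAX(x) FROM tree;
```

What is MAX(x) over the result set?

25

Base: x=9, sm=9.
Iteration 1: 9 < 25 holds -> x = 9 + 2 = 11, sm = 9 + 11 = 20.
Iteration 2: 11 < 25 holds -> x = 11 + 2 = 13, sm = 20 + 13 = 33.
Iteration 3: 13 < 25 holds -> x = 13 + 2 = 15, sm = 33 + 15 = 48.
Iteration 4: 15 < 25 holds -> x = 15 + 2 = 17, sm = 48 + 17 = 65.
Iteration 5: 17 < 25 holds -> x = 17 + 2 = 19, sm = 65 + 19 = 84.
Iteration 6: 19 < 25 holds -> x = 19 + 2 = 21, sm = 84 + 21 = 105.
Iteration 7: 21 < 25 holds -> x = 21 + 2 = 23, sm = 105 + 23 = 128.
Iteration 8: 23 < 25 holds -> x = 23 + 2 = 25, sm = 128 + 25 = 153.
Iteration 9: 25 < 25 fails; recursion stops.
x values: 9, 11, 13, 15, 17, 19, 21, 23, 25; the maximum is 25.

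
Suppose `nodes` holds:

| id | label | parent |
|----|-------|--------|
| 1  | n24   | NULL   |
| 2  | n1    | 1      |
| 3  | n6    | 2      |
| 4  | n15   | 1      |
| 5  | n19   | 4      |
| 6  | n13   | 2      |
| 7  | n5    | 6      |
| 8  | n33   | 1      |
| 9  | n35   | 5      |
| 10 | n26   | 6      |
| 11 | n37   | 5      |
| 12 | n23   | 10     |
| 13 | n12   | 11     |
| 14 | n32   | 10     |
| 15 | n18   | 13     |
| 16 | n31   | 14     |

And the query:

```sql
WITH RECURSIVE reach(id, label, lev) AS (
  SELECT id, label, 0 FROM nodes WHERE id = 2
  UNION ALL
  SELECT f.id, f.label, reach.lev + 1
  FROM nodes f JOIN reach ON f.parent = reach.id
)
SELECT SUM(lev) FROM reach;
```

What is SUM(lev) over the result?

Base: id=2 (n1) at lev 0.
Iteration 1: rows with parent in {2} -> n6 (id 3, lev 1), n13 (id 6, lev 1).
Iteration 2: rows with parent in {3,6} -> n5 (id 7, lev 2), n26 (id 10, lev 2).
Iteration 3: rows with parent in {7,10} -> n23 (id 12, lev 3), n32 (id 14, lev 3).
Iteration 4: rows with parent in {12,14} -> n31 (id 16, lev 4).
Iteration 5: no rows with parent in {16}; recursion stops.
SUM(lev) = 0 + 1 + 1 + 2 + 2 + 3 + 3 + 4 = 16.

16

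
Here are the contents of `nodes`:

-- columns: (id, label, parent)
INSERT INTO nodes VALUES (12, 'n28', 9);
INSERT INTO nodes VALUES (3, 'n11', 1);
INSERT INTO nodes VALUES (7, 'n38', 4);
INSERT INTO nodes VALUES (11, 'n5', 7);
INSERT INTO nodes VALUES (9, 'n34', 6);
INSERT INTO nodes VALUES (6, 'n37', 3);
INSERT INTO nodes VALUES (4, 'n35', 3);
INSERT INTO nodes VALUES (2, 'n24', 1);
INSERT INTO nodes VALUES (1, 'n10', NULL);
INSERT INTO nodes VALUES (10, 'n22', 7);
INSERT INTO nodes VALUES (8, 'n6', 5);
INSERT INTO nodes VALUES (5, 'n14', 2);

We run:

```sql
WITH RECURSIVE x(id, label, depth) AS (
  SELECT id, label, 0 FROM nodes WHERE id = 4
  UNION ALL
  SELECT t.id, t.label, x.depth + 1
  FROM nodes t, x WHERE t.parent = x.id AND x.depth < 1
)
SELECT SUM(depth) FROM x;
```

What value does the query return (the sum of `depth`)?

1

Base: id=4 (n35) at depth 0.
Iteration 1: rows with parent in {4} -> n38 (id 7, depth 1).
Iteration 2: depth < 1 fails for all current rows; recursion stops.
SUM(depth) = 0 + 1 = 1.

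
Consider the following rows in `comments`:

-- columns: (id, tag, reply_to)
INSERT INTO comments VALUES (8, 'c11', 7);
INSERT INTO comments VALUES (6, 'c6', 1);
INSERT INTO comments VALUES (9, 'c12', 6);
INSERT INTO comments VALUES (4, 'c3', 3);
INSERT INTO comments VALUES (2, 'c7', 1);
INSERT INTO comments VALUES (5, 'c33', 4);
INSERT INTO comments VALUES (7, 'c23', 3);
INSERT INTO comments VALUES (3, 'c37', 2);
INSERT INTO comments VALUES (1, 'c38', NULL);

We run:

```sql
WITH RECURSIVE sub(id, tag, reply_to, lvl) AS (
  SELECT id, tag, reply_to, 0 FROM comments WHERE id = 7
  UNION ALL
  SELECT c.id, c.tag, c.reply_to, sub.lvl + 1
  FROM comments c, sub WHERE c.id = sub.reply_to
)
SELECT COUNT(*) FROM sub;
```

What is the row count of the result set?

Base: id=7 (c23), reply_to=3, lvl 0.
Iteration 1: join on id=3 -> c37 (id 3, reply_to=2, lvl 1).
Iteration 2: join on id=2 -> c7 (id 2, reply_to=1, lvl 2).
Iteration 3: join on id=1 -> c38 (id 1, reply_to=NULL, lvl 3).
Iteration 4: reply_to is NULL; no match; recursion stops.
Total rows emitted: 4.

4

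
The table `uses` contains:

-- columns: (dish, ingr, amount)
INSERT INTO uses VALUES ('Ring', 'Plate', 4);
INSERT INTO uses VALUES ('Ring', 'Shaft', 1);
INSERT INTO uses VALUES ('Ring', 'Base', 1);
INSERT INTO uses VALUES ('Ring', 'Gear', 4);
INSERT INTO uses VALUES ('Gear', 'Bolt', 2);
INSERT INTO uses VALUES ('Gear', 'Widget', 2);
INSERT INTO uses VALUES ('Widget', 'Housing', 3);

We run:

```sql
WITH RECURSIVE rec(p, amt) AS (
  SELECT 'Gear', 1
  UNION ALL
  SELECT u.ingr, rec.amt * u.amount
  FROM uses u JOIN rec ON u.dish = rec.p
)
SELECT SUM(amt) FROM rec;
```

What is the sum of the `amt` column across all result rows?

11

Base: (Gear, amt=1).
Iteration 1: components of {Gear} -> Bolt = 1*2 = 2, Widget = 1*2 = 2.
Iteration 2: components of {Bolt,Widget} -> Housing = 2*3 = 6.
Iteration 3: no further components; recursion stops.
SUM(amt) = 1 + 2 + 2 + 6 = 11.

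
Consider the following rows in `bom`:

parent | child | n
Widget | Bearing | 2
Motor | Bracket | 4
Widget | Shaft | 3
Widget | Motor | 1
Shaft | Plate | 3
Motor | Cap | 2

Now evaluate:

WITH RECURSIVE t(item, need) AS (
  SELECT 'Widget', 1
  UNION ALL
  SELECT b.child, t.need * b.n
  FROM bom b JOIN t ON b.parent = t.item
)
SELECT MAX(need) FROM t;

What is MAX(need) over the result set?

Base: (Widget, need=1).
Iteration 1: components of {Widget} -> Bearing = 1*2 = 2, Motor = 1*1 = 1, Shaft = 1*3 = 3.
Iteration 2: components of {Bearing,Motor,Shaft} -> Bracket = 1*4 = 4, Cap = 1*2 = 2, Plate = 3*3 = 9.
Iteration 3: no further components; recursion stops.
need values: 1, 1, 3, 2, 2, 4, 9; the maximum is 9.

9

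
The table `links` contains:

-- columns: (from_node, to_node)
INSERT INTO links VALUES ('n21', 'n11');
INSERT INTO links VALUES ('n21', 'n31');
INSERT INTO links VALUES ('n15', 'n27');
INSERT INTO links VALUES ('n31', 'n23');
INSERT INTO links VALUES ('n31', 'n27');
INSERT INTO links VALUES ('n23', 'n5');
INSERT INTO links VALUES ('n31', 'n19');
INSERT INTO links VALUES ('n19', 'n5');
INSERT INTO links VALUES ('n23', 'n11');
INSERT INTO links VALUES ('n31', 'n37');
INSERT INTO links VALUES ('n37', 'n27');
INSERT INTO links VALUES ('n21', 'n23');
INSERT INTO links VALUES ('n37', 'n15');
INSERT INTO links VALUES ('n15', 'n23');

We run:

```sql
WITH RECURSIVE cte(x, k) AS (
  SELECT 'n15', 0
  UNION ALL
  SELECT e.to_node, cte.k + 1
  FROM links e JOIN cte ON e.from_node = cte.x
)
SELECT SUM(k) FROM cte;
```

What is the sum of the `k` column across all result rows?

Base: (n15, k=0).
Iteration 1: edges from {n15} -> (n23, k=1), (n27, k=1).
Iteration 2: edges from {n23,n27} -> (n11, k=2), (n5, k=2).
Iteration 3: no outgoing edges from {n11,n5}; recursion stops.
SUM(k) = 0 + 1 + 1 + 2 + 2 = 6.

6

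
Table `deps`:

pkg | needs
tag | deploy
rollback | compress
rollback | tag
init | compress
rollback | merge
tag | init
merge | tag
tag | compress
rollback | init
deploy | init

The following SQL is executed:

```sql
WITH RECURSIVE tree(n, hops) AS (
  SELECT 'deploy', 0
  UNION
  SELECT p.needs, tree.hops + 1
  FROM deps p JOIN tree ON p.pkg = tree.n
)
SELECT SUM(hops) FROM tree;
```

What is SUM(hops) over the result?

3

Base: (deploy, hops=0).
Iteration 1: edges from {deploy} -> (init, hops=1).
Iteration 2: edges from {init} -> (compress, hops=2).
Iteration 3: no outgoing edges from {compress}; recursion stops.
SUM(hops) = 0 + 1 + 2 = 3.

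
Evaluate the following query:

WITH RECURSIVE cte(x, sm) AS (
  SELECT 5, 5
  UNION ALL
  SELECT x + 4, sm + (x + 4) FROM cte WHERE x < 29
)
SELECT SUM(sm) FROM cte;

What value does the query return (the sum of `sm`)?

364

Base: x=5, sm=5.
Iteration 1: 5 < 29 holds -> x = 5 + 4 = 9, sm = 5 + 9 = 14.
Iteration 2: 9 < 29 holds -> x = 9 + 4 = 13, sm = 14 + 13 = 27.
Iteration 3: 13 < 29 holds -> x = 13 + 4 = 17, sm = 27 + 17 = 44.
Iteration 4: 17 < 29 holds -> x = 17 + 4 = 21, sm = 44 + 21 = 65.
Iteration 5: 21 < 29 holds -> x = 21 + 4 = 25, sm = 65 + 25 = 90.
Iteration 6: 25 < 29 holds -> x = 25 + 4 = 29, sm = 90 + 29 = 119.
Iteration 7: 29 < 29 fails; recursion stops.
SUM(sm) = 5 + 14 + 27 + 44 + 65 + 90 + 119 = 364.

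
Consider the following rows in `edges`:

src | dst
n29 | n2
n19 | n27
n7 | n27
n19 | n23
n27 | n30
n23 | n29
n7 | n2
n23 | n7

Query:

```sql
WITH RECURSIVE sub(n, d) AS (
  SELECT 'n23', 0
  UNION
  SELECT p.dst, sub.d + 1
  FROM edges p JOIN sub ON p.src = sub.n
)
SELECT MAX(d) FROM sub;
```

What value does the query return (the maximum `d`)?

3

Base: (n23, d=0).
Iteration 1: edges from {n23} -> (n29, d=1), (n7, d=1).
Iteration 2: edges from {n29,n7} -> (n2, d=2), (n27, d=2). [UNION drops 1 duplicate row(s)]
Iteration 3: edges from {n2,n27} -> (n30, d=3).
Iteration 4: no outgoing edges from {n30}; recursion stops.
d values: 0, 1, 1, 2, 2, 3; the maximum is 3.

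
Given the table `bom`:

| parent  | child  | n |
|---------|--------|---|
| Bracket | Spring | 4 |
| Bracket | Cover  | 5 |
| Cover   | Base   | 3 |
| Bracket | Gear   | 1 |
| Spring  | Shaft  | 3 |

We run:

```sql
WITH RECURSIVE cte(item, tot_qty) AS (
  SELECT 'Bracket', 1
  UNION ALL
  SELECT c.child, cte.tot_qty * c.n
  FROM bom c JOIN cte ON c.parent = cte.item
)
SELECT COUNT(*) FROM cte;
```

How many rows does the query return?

6

Base: (Bracket, tot_qty=1).
Iteration 1: components of {Bracket} -> Cover = 1*5 = 5, Gear = 1*1 = 1, Spring = 1*4 = 4.
Iteration 2: components of {Cover,Gear,Spring} -> Base = 5*3 = 15, Shaft = 4*3 = 12.
Iteration 3: no further components; recursion stops.
Total rows emitted: 6.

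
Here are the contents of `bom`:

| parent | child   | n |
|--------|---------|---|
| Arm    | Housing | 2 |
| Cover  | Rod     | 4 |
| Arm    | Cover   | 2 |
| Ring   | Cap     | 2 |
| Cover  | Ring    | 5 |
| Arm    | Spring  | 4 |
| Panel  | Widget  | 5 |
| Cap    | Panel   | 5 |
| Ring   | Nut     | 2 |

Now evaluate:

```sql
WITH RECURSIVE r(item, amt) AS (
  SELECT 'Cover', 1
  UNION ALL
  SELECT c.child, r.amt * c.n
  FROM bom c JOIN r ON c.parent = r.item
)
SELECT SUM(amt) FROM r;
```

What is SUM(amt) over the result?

Base: (Cover, amt=1).
Iteration 1: components of {Cover} -> Ring = 1*5 = 5, Rod = 1*4 = 4.
Iteration 2: components of {Ring,Rod} -> Cap = 5*2 = 10, Nut = 5*2 = 10.
Iteration 3: components of {Cap,Nut} -> Panel = 10*5 = 50.
Iteration 4: components of {Panel} -> Widget = 50*5 = 250.
Iteration 5: no further components; recursion stops.
SUM(amt) = 1 + 5 + 4 + 10 + 10 + 50 + 250 = 330.

330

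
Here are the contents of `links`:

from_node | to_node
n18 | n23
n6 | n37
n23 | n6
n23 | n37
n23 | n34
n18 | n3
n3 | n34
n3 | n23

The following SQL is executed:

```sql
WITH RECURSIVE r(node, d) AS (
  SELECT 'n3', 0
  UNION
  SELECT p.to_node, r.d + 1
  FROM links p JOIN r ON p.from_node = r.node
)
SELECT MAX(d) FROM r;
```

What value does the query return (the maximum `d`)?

Base: (n3, d=0).
Iteration 1: edges from {n3} -> (n23, d=1), (n34, d=1).
Iteration 2: edges from {n23,n34} -> (n34, d=2), (n37, d=2), (n6, d=2).
Iteration 3: edges from {n34,n37,n6} -> (n37, d=3).
Iteration 4: no outgoing edges from {n37}; recursion stops.
d values: 0, 1, 1, 2, 2, 2, 3; the maximum is 3.

3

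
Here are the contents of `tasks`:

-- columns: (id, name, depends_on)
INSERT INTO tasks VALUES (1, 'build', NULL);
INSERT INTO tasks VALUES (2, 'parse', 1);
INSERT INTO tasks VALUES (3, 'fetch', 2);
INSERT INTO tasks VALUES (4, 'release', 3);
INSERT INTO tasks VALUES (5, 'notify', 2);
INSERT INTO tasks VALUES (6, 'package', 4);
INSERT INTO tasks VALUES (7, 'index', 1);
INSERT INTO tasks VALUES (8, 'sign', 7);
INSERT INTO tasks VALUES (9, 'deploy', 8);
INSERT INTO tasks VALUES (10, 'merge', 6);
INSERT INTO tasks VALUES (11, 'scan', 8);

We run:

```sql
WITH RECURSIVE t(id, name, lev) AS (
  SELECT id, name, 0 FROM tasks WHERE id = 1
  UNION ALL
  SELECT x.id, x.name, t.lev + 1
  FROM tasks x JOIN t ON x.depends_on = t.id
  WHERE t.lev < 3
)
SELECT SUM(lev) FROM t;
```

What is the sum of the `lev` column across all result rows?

Base: id=1 (build) at lev 0.
Iteration 1: rows with depends_on in {1} -> parse (id 2, lev 1), index (id 7, lev 1).
Iteration 2: rows with depends_on in {2,7} -> fetch (id 3, lev 2), notify (id 5, lev 2), sign (id 8, lev 2).
Iteration 3: rows with depends_on in {3,5,8} -> release (id 4, lev 3), deploy (id 9, lev 3), scan (id 11, lev 3).
Iteration 4: lev < 3 fails for all current rows; recursion stops.
SUM(lev) = 0 + 1 + 1 + 2 + 2 + 2 + 3 + 3 + 3 = 17.

17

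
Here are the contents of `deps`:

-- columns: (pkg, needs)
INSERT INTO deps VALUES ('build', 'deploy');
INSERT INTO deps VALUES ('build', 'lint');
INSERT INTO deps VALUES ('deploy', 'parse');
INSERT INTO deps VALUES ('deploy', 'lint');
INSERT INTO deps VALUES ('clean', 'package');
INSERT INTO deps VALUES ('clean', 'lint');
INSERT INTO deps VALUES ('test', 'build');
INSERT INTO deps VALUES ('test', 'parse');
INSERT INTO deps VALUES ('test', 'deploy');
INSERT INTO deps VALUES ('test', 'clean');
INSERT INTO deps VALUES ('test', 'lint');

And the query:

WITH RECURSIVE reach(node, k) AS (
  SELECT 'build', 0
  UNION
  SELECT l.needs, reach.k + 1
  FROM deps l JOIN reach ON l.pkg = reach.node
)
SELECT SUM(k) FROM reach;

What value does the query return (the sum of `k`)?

Base: (build, k=0).
Iteration 1: edges from {build} -> (deploy, k=1), (lint, k=1).
Iteration 2: edges from {deploy,lint} -> (lint, k=2), (parse, k=2).
Iteration 3: no outgoing edges from {lint,parse}; recursion stops.
SUM(k) = 0 + 1 + 1 + 2 + 2 = 6.

6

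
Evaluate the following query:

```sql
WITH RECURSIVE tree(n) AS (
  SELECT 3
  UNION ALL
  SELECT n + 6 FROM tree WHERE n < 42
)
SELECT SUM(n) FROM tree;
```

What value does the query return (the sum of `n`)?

192

Base: n=3.
Iteration 1: 3 < 42 holds -> n = 3 + 6 = 9.
Iteration 2: 9 < 42 holds -> n = 9 + 6 = 15.
Iteration 3: 15 < 42 holds -> n = 15 + 6 = 21.
Iteration 4: 21 < 42 holds -> n = 21 + 6 = 27.
Iteration 5: 27 < 42 holds -> n = 27 + 6 = 33.
Iteration 6: 33 < 42 holds -> n = 33 + 6 = 39.
Iteration 7: 39 < 42 holds -> n = 39 + 6 = 45.
Iteration 8: 45 < 42 fails; recursion stops.
SUM(n) = 3 + 9 + 15 + 21 + 27 + 33 + 39 + 45 = 192.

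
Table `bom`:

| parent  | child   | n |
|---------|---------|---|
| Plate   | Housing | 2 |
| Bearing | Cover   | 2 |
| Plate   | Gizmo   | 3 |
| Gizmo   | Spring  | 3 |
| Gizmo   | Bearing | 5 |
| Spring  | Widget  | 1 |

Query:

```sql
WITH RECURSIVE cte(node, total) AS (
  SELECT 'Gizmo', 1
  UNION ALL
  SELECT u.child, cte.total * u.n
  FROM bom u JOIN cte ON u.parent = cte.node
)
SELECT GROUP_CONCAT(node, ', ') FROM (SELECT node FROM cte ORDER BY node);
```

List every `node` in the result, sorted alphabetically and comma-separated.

Base: (Gizmo, total=1).
Iteration 1: components of {Gizmo} -> Bearing = 1*5 = 5, Spring = 1*3 = 3.
Iteration 2: components of {Bearing,Spring} -> Cover = 5*2 = 10, Widget = 3*1 = 3.
Iteration 3: no further components; recursion stops.

Bearing, Cover, Gizmo, Spring, Widget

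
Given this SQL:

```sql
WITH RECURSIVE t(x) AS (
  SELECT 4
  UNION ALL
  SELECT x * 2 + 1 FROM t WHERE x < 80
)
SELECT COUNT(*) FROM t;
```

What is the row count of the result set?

6

Base: x=4.
Iteration 1: 4 < 80 holds -> x = 4 * 2 + 1 = 9.
Iteration 2: 9 < 80 holds -> x = 9 * 2 + 1 = 19.
Iteration 3: 19 < 80 holds -> x = 19 * 2 + 1 = 39.
Iteration 4: 39 < 80 holds -> x = 39 * 2 + 1 = 79.
Iteration 5: 79 < 80 holds -> x = 79 * 2 + 1 = 159.
Iteration 6: 159 < 80 fails; recursion stops.
Total rows emitted: 6.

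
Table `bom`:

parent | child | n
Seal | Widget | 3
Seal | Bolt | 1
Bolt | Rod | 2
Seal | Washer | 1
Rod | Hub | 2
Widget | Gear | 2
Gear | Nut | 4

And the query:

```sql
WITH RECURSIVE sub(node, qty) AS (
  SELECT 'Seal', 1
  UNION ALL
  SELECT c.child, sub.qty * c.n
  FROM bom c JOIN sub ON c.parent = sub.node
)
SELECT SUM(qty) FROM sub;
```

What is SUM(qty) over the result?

Base: (Seal, qty=1).
Iteration 1: components of {Seal} -> Bolt = 1*1 = 1, Washer = 1*1 = 1, Widget = 1*3 = 3.
Iteration 2: components of {Bolt,Washer,Widget} -> Gear = 3*2 = 6, Rod = 1*2 = 2.
Iteration 3: components of {Gear,Rod} -> Hub = 2*2 = 4, Nut = 6*4 = 24.
Iteration 4: no further components; recursion stops.
SUM(qty) = 1 + 3 + 1 + 1 + 6 + 2 + 24 + 4 = 42.

42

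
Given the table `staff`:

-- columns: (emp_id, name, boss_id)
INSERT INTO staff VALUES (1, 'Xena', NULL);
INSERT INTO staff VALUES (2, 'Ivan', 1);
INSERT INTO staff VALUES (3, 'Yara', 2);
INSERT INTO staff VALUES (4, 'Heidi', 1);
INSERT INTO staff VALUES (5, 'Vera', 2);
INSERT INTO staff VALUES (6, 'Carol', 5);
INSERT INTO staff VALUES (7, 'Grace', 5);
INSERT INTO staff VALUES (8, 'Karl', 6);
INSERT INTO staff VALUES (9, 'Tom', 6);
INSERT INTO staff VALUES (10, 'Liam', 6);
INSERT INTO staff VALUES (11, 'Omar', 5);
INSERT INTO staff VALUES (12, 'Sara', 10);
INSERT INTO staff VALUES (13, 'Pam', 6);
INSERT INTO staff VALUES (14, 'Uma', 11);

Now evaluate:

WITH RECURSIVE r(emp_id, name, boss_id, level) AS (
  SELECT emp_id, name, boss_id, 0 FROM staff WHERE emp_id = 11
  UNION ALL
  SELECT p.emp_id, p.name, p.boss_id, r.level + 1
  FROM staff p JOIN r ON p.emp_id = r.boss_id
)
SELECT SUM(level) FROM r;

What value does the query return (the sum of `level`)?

6

Base: emp_id=11 (Omar), boss_id=5, level 0.
Iteration 1: join on emp_id=5 -> Vera (id 5, boss_id=2, level 1).
Iteration 2: join on emp_id=2 -> Ivan (id 2, boss_id=1, level 2).
Iteration 3: join on emp_id=1 -> Xena (id 1, boss_id=NULL, level 3).
Iteration 4: boss_id is NULL; no match; recursion stops.
SUM(level) = 0 + 1 + 2 + 3 = 6.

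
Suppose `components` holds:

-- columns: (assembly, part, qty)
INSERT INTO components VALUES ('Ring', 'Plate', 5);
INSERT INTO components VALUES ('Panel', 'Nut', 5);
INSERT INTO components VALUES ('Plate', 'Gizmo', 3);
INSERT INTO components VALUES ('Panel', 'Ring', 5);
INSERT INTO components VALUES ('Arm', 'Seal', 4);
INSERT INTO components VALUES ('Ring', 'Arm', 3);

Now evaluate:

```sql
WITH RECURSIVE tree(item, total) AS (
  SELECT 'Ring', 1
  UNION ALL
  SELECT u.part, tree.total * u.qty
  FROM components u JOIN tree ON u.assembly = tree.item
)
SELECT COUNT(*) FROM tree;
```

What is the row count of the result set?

5

Base: (Ring, total=1).
Iteration 1: components of {Ring} -> Arm = 1*3 = 3, Plate = 1*5 = 5.
Iteration 2: components of {Arm,Plate} -> Gizmo = 5*3 = 15, Seal = 3*4 = 12.
Iteration 3: no further components; recursion stops.
Total rows emitted: 5.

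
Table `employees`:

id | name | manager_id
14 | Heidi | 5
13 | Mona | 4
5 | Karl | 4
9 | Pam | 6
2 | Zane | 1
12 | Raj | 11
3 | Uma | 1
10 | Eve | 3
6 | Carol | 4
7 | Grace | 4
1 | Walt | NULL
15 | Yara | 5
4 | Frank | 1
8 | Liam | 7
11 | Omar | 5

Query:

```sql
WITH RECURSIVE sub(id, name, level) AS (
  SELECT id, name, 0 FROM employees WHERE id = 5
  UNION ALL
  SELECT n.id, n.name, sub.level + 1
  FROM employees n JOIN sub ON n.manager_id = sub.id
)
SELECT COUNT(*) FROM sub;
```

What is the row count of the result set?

5

Base: id=5 (Karl) at level 0.
Iteration 1: rows with manager_id in {5} -> Omar (id 11, level 1), Heidi (id 14, level 1), Yara (id 15, level 1).
Iteration 2: rows with manager_id in {11,14,15} -> Raj (id 12, level 2).
Iteration 3: no rows with manager_id in {12}; recursion stops.
Total rows emitted: 5.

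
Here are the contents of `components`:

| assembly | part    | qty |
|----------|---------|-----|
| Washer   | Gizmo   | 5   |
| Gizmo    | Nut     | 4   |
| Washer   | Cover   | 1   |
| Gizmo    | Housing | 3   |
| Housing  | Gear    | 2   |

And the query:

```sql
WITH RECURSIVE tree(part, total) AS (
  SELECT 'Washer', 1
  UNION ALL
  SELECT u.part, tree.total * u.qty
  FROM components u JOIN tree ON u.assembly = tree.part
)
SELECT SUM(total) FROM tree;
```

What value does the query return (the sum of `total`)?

Base: (Washer, total=1).
Iteration 1: components of {Washer} -> Cover = 1*1 = 1, Gizmo = 1*5 = 5.
Iteration 2: components of {Cover,Gizmo} -> Housing = 5*3 = 15, Nut = 5*4 = 20.
Iteration 3: components of {Housing,Nut} -> Gear = 15*2 = 30.
Iteration 4: no further components; recursion stops.
SUM(total) = 1 + 5 + 1 + 20 + 15 + 30 = 72.

72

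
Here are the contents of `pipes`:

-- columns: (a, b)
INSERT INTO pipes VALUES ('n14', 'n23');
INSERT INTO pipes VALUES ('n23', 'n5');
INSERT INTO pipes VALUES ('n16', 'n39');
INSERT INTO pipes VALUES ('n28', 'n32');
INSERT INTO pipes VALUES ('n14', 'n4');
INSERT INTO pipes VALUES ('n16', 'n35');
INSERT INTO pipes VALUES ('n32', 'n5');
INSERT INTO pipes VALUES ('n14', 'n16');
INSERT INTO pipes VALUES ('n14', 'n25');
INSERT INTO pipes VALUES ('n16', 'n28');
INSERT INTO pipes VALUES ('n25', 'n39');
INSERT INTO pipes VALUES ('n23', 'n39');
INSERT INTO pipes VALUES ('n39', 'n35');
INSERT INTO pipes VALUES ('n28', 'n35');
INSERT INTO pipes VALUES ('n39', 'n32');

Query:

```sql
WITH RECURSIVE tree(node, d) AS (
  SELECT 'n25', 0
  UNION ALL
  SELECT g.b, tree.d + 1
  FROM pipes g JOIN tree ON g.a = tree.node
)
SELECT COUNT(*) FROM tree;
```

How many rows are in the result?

5

Base: (n25, d=0).
Iteration 1: edges from {n25} -> (n39, d=1).
Iteration 2: edges from {n39} -> (n32, d=2), (n35, d=2).
Iteration 3: edges from {n32,n35} -> (n5, d=3).
Iteration 4: no outgoing edges from {n5}; recursion stops.
Total rows emitted: 5.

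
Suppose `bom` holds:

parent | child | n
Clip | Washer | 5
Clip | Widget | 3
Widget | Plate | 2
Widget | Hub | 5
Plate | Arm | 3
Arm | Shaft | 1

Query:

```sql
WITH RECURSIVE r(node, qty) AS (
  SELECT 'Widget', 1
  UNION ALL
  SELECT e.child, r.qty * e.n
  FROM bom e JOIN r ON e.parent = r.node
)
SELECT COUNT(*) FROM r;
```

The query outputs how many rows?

5

Base: (Widget, qty=1).
Iteration 1: components of {Widget} -> Hub = 1*5 = 5, Plate = 1*2 = 2.
Iteration 2: components of {Hub,Plate} -> Arm = 2*3 = 6.
Iteration 3: components of {Arm} -> Shaft = 6*1 = 6.
Iteration 4: no further components; recursion stops.
Total rows emitted: 5.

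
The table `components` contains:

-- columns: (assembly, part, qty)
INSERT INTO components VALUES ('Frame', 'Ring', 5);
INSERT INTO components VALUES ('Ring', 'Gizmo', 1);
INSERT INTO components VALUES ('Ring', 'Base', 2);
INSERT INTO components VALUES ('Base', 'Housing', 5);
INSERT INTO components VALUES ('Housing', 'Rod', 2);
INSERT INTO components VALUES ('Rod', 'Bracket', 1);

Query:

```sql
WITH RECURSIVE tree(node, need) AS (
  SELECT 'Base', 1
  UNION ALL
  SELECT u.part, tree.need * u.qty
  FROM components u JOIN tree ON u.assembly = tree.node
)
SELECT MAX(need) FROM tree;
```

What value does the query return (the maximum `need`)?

10

Base: (Base, need=1).
Iteration 1: components of {Base} -> Housing = 1*5 = 5.
Iteration 2: components of {Housing} -> Rod = 5*2 = 10.
Iteration 3: components of {Rod} -> Bracket = 10*1 = 10.
Iteration 4: no further components; recursion stops.
need values: 1, 5, 10, 10; the maximum is 10.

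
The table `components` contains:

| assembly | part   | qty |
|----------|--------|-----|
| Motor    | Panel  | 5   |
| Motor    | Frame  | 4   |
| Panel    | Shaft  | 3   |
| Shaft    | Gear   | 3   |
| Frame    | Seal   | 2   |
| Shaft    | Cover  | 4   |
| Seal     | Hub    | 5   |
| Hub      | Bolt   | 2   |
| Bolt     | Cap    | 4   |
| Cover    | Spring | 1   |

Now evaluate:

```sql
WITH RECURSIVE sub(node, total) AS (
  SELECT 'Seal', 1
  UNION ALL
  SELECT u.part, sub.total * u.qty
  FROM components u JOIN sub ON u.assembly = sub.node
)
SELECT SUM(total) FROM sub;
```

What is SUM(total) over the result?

56

Base: (Seal, total=1).
Iteration 1: components of {Seal} -> Hub = 1*5 = 5.
Iteration 2: components of {Hub} -> Bolt = 5*2 = 10.
Iteration 3: components of {Bolt} -> Cap = 10*4 = 40.
Iteration 4: no further components; recursion stops.
SUM(total) = 1 + 5 + 10 + 40 = 56.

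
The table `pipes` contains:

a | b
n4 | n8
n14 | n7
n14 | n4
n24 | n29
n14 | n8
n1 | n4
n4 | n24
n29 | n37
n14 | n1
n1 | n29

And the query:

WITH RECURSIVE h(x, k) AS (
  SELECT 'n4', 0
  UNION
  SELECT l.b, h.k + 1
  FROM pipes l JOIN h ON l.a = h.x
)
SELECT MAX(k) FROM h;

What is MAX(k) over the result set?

3

Base: (n4, k=0).
Iteration 1: edges from {n4} -> (n24, k=1), (n8, k=1).
Iteration 2: edges from {n24,n8} -> (n29, k=2).
Iteration 3: edges from {n29} -> (n37, k=3).
Iteration 4: no outgoing edges from {n37}; recursion stops.
k values: 0, 1, 1, 2, 3; the maximum is 3.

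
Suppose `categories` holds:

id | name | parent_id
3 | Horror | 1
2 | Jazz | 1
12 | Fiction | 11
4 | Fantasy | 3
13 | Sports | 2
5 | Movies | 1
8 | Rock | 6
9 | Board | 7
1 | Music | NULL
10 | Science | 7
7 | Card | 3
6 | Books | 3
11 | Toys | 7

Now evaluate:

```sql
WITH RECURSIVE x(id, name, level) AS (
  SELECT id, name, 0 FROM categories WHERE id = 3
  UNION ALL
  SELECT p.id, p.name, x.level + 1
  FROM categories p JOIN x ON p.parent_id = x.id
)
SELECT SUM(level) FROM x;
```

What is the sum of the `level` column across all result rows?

14

Base: id=3 (Horror) at level 0.
Iteration 1: rows with parent_id in {3} -> Fantasy (id 4, level 1), Books (id 6, level 1), Card (id 7, level 1).
Iteration 2: rows with parent_id in {4,6,7} -> Rock (id 8, level 2), Board (id 9, level 2), Science (id 10, level 2), Toys (id 11, level 2).
Iteration 3: rows with parent_id in {8,9,10,11} -> Fiction (id 12, level 3).
Iteration 4: no rows with parent_id in {12}; recursion stops.
SUM(level) = 0 + 1 + 1 + 1 + 2 + 2 + 2 + 2 + 3 = 14.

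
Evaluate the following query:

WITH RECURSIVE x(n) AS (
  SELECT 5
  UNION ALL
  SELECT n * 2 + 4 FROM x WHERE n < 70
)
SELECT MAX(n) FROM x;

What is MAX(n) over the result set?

140

Base: n=5.
Iteration 1: 5 < 70 holds -> n = 5 * 2 + 4 = 14.
Iteration 2: 14 < 70 holds -> n = 14 * 2 + 4 = 32.
Iteration 3: 32 < 70 holds -> n = 32 * 2 + 4 = 68.
Iteration 4: 68 < 70 holds -> n = 68 * 2 + 4 = 140.
Iteration 5: 140 < 70 fails; recursion stops.
n values: 5, 14, 32, 68, 140; the maximum is 140.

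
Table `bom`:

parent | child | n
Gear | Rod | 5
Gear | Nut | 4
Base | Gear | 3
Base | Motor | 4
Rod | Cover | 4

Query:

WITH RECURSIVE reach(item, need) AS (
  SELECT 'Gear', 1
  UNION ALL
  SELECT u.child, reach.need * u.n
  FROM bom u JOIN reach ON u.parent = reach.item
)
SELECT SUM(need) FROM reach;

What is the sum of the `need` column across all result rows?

Base: (Gear, need=1).
Iteration 1: components of {Gear} -> Nut = 1*4 = 4, Rod = 1*5 = 5.
Iteration 2: components of {Nut,Rod} -> Cover = 5*4 = 20.
Iteration 3: no further components; recursion stops.
SUM(need) = 1 + 4 + 5 + 20 = 30.

30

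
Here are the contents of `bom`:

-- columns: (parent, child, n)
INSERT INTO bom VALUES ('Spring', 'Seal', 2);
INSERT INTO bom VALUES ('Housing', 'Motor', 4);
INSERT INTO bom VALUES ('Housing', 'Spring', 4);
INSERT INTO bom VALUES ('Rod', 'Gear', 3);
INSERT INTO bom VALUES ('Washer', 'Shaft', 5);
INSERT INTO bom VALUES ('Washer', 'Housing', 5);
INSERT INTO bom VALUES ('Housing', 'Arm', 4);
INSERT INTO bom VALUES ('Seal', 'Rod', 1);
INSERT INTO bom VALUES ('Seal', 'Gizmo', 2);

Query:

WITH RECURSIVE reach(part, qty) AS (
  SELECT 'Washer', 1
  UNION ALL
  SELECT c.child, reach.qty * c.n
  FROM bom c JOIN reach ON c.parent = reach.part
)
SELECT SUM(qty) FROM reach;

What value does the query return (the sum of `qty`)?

Base: (Washer, qty=1).
Iteration 1: components of {Washer} -> Housing = 1*5 = 5, Shaft = 1*5 = 5.
Iteration 2: components of {Housing,Shaft} -> Arm = 5*4 = 20, Motor = 5*4 = 20, Spring = 5*4 = 20.
Iteration 3: components of {Arm,Motor,Spring} -> Seal = 20*2 = 40.
Iteration 4: components of {Seal} -> Gizmo = 40*2 = 80, Rod = 40*1 = 40.
Iteration 5: components of {Gizmo,Rod} -> Gear = 40*3 = 120.
Iteration 6: no further components; recursion stops.
SUM(qty) = 1 + 5 + 5 + 20 + 20 + 20 + 40 + 40 + 80 + 120 = 351.

351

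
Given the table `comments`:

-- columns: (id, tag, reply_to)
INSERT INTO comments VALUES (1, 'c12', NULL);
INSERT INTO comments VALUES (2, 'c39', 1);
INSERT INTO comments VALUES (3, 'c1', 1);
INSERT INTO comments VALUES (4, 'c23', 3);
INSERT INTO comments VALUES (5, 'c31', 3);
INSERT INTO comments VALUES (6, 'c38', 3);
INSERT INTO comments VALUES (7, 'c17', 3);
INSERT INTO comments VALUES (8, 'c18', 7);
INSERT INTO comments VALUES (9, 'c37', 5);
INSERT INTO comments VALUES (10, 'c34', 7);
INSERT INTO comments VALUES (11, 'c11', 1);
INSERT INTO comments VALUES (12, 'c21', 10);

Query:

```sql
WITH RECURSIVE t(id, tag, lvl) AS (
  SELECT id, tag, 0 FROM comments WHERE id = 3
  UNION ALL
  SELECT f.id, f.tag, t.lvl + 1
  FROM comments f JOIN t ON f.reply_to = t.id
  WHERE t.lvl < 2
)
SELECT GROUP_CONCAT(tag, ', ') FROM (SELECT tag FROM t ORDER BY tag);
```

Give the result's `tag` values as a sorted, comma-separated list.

Base: id=3 (c1) at lvl 0.
Iteration 1: rows with reply_to in {3} -> c23 (id 4, lvl 1), c31 (id 5, lvl 1), c38 (id 6, lvl 1), c17 (id 7, lvl 1).
Iteration 2: rows with reply_to in {4,5,6,7} -> c18 (id 8, lvl 2), c37 (id 9, lvl 2), c34 (id 10, lvl 2).
Iteration 3: lvl < 2 fails for all current rows; recursion stops.

c1, c17, c18, c23, c31, c34, c37, c38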